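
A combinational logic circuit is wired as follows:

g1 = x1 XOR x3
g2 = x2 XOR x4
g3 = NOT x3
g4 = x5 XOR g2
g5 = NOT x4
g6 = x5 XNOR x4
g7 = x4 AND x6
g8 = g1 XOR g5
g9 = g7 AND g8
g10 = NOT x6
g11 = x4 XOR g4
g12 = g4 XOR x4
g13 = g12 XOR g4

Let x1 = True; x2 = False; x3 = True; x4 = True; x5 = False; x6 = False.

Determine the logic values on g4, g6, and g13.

g4 = True  g6 = False  g13 = True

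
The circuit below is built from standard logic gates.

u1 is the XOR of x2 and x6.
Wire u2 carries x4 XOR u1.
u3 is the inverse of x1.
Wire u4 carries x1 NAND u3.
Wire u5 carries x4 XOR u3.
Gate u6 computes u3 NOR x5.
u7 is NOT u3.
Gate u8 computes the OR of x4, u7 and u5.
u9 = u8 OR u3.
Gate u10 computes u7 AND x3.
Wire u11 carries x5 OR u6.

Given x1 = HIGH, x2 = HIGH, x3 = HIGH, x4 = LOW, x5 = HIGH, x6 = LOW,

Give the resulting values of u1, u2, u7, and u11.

u1 = x2 XOR x6 = HIGH XOR LOW = HIGH
u2 = x4 XOR u1 = LOW XOR HIGH = HIGH
u3 = NOT x1 = NOT HIGH = LOW
u6 = u3 NOR x5 = LOW NOR HIGH = LOW
u7 = NOT u3 = NOT LOW = HIGH
u11 = x5 OR u6 = HIGH OR LOW = HIGH

u1 = HIGH; u2 = HIGH; u7 = HIGH; u11 = HIGH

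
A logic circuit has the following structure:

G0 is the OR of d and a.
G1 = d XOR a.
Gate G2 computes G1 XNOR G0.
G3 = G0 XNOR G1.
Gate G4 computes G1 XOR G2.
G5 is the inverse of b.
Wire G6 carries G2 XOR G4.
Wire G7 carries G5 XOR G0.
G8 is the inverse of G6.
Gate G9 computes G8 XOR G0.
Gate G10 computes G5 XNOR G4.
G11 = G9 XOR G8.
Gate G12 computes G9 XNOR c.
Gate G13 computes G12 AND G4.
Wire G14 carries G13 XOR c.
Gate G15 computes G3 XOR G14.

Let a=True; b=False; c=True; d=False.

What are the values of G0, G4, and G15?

G0 = d OR a = False OR True = True
G1 = d XOR a = False XOR True = True
G2 = G1 XNOR G0 = True XNOR True = True
G3 = G0 XNOR G1 = True XNOR True = True
G4 = G1 XOR G2 = True XOR True = False
G6 = G2 XOR G4 = True XOR False = True
G8 = NOT G6 = NOT True = False
G9 = G8 XOR G0 = False XOR True = True
G12 = G9 XNOR c = True XNOR True = True
G13 = G12 AND G4 = True AND False = False
G14 = G13 XOR c = False XOR True = True
G15 = G3 XOR G14 = True XOR True = False

G0 = True  G4 = False  G15 = False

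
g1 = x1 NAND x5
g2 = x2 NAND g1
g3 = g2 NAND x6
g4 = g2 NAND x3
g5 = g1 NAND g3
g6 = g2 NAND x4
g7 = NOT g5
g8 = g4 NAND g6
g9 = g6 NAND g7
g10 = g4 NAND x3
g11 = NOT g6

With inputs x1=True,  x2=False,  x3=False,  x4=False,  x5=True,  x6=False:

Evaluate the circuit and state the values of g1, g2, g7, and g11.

g1 = False, g2 = True, g7 = False, g11 = False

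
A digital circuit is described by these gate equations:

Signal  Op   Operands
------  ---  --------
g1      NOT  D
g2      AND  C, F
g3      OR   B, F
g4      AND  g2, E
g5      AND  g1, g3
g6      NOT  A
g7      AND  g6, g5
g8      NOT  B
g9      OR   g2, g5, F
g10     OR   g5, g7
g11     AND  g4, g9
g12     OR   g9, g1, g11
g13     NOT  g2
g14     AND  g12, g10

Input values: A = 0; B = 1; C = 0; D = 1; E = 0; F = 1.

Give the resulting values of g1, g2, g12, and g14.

g1 = 0; g2 = 0; g12 = 1; g14 = 0

g1 = NOT D = NOT 1 = 0
g2 = C AND F = 0 AND 1 = 0
g3 = B OR F = 1 OR 1 = 1
g4 = g2 AND E = 0 AND 0 = 0
g5 = g1 AND g3 = 0 AND 1 = 0
g6 = NOT A = NOT 0 = 1
g7 = g6 AND g5 = 1 AND 0 = 0
g9 = g2 OR g5 OR F = 0 OR 0 OR 1 = 1
g10 = g5 OR g7 = 0 OR 0 = 0
g11 = g4 AND g9 = 0 AND 1 = 0
g12 = g9 OR g1 OR g11 = 1 OR 0 OR 0 = 1
g14 = g12 AND g10 = 1 AND 0 = 0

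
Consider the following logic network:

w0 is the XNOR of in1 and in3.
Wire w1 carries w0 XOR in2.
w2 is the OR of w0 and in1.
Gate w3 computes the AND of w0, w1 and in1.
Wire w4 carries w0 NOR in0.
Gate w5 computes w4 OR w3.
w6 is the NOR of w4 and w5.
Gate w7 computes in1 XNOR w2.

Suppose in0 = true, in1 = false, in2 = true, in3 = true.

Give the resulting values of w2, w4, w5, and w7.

w2 = false; w4 = false; w5 = false; w7 = true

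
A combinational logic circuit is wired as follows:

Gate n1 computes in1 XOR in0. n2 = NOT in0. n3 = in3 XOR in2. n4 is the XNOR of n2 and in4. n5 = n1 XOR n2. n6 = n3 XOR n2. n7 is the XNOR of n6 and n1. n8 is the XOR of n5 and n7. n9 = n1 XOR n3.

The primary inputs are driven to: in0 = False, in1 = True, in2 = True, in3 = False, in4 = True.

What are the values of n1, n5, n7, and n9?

n1 = True; n5 = False; n7 = False; n9 = False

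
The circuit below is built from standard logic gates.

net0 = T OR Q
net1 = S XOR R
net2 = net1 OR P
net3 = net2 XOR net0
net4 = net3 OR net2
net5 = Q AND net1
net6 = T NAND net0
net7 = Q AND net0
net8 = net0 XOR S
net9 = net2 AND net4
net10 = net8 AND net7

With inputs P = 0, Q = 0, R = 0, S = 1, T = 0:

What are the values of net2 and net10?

net2 = 1  net10 = 0

net0 = T OR Q = 0 OR 0 = 0
net1 = S XOR R = 1 XOR 0 = 1
net2 = net1 OR P = 1 OR 0 = 1
net7 = Q AND net0 = 0 AND 0 = 0
net8 = net0 XOR S = 0 XOR 1 = 1
net10 = net8 AND net7 = 1 AND 0 = 0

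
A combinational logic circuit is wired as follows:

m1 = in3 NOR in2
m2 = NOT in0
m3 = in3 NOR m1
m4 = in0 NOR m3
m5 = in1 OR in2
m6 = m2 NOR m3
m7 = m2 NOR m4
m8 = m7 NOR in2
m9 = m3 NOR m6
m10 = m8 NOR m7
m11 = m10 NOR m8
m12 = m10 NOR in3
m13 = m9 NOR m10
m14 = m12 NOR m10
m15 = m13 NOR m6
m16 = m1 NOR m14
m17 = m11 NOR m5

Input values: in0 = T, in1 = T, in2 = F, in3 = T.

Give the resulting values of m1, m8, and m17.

m1 = F, m8 = F, m17 = F

m1 = in3 NOR in2 = T NOR F = F
m2 = NOT in0 = NOT T = F
m3 = in3 NOR m1 = T NOR F = F
m4 = in0 NOR m3 = T NOR F = F
m5 = in1 OR in2 = T OR F = T
m7 = m2 NOR m4 = F NOR F = T
m8 = m7 NOR in2 = T NOR F = F
m10 = m8 NOR m7 = F NOR T = F
m11 = m10 NOR m8 = F NOR F = T
m17 = m11 NOR m5 = T NOR T = F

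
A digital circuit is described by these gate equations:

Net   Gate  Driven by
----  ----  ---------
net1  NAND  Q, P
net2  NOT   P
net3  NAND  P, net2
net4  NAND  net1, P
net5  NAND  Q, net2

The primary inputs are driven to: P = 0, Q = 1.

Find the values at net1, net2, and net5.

net1 = 1  net2 = 1  net5 = 0

net1 = Q NAND P = 1 NAND 0 = 1
net2 = NOT P = NOT 0 = 1
net5 = Q NAND net2 = 1 NAND 1 = 0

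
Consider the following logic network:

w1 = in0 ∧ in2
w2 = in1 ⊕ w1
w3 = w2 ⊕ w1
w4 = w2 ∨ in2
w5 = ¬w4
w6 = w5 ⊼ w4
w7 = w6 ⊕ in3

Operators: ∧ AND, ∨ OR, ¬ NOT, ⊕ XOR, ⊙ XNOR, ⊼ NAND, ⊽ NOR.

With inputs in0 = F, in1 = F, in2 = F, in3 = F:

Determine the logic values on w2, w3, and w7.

w1 = in0 AND in2 = F AND F = F
w2 = in1 XOR w1 = F XOR F = F
w3 = w2 XOR w1 = F XOR F = F
w4 = w2 OR in2 = F OR F = F
w5 = NOT w4 = NOT F = T
w6 = w5 NAND w4 = T NAND F = T
w7 = w6 XOR in3 = T XOR F = T

w2 = F; w3 = F; w7 = T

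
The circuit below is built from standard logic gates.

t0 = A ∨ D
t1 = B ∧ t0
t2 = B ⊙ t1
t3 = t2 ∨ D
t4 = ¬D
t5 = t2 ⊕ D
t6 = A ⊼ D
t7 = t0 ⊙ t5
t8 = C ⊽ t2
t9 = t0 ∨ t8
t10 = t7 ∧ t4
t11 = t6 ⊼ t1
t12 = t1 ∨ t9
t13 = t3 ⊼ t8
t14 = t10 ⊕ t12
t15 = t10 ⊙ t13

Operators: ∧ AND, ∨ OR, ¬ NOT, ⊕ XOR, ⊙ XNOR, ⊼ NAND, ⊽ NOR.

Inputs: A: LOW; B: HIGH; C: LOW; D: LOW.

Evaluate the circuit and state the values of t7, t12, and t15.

t0 = A OR D = LOW OR LOW = LOW
t1 = B AND t0 = HIGH AND LOW = LOW
t2 = B XNOR t1 = HIGH XNOR LOW = LOW
t3 = t2 OR D = LOW OR LOW = LOW
t4 = NOT D = NOT LOW = HIGH
t5 = t2 XOR D = LOW XOR LOW = LOW
t7 = t0 XNOR t5 = LOW XNOR LOW = HIGH
t8 = C NOR t2 = LOW NOR LOW = HIGH
t9 = t0 OR t8 = LOW OR HIGH = HIGH
t10 = t7 AND t4 = HIGH AND HIGH = HIGH
t12 = t1 OR t9 = LOW OR HIGH = HIGH
t13 = t3 NAND t8 = LOW NAND HIGH = HIGH
t15 = t10 XNOR t13 = HIGH XNOR HIGH = HIGH

t7 = HIGH; t12 = HIGH; t15 = HIGH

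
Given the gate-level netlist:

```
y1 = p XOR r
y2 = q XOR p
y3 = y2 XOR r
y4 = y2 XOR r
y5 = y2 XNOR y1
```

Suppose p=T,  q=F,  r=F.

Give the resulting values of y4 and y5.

y4 = T, y5 = T

y1 = p XOR r = T XOR F = T
y2 = q XOR p = F XOR T = T
y4 = y2 XOR r = T XOR F = T
y5 = y2 XNOR y1 = T XNOR T = T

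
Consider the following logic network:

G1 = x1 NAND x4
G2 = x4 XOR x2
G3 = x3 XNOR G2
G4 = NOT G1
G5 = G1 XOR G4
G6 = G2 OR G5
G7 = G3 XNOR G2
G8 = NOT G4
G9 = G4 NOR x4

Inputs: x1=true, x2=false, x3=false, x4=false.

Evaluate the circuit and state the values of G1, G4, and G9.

G1 = true, G4 = false, G9 = true

G1 = x1 NAND x4 = true NAND false = true
G4 = NOT G1 = NOT true = false
G9 = G4 NOR x4 = false NOR false = true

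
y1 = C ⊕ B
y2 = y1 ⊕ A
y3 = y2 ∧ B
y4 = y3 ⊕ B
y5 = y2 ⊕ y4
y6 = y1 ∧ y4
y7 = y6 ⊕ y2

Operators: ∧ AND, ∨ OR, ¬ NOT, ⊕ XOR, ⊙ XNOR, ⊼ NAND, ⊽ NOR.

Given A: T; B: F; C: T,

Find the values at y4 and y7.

y4 = F; y7 = F

y1 = C XOR B = T XOR F = T
y2 = y1 XOR A = T XOR T = F
y3 = y2 AND B = F AND F = F
y4 = y3 XOR B = F XOR F = F
y6 = y1 AND y4 = T AND F = F
y7 = y6 XOR y2 = F XOR F = F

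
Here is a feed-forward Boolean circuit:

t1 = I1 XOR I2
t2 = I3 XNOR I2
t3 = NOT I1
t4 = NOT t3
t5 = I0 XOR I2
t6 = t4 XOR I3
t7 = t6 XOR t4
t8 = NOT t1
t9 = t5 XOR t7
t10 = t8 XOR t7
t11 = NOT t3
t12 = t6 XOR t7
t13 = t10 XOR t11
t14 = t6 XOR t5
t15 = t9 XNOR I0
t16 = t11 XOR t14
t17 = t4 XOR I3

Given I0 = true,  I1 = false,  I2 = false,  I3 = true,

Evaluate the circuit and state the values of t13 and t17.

t1 = I1 XOR I2 = false XOR false = false
t3 = NOT I1 = NOT false = true
t4 = NOT t3 = NOT true = false
t6 = t4 XOR I3 = false XOR true = true
t7 = t6 XOR t4 = true XOR false = true
t8 = NOT t1 = NOT false = true
t10 = t8 XOR t7 = true XOR true = false
t11 = NOT t3 = NOT true = false
t13 = t10 XOR t11 = false XOR false = false
t17 = t4 XOR I3 = false XOR true = true

t13 = false; t17 = true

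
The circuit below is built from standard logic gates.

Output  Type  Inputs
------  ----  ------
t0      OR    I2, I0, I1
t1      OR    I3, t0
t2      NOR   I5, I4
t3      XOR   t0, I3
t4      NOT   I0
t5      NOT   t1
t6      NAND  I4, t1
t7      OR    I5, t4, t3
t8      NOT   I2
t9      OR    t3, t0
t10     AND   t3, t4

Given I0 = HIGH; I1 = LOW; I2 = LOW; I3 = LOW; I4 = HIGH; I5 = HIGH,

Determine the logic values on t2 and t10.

t2 = LOW  t10 = LOW

t0 = I2 OR I0 OR I1 = LOW OR HIGH OR LOW = HIGH
t2 = I5 NOR I4 = HIGH NOR HIGH = LOW
t3 = t0 XOR I3 = HIGH XOR LOW = HIGH
t4 = NOT I0 = NOT HIGH = LOW
t10 = t3 AND t4 = HIGH AND LOW = LOW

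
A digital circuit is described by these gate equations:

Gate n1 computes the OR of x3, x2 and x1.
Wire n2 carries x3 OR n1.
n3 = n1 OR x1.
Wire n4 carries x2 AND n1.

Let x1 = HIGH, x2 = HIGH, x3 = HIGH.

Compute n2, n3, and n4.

n2 = HIGH  n3 = HIGH  n4 = HIGH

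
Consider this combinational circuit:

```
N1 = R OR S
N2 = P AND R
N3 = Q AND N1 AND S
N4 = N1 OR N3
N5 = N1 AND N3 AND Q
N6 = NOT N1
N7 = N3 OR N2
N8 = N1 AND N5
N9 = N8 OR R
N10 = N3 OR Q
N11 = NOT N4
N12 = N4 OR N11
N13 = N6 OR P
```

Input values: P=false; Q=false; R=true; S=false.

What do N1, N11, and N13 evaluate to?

N1 = true; N11 = false; N13 = false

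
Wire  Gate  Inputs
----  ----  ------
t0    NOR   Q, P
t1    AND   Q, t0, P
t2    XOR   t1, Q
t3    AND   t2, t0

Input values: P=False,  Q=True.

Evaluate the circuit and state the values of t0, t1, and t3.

t0 = Q NOR P = True NOR False = False
t1 = Q AND t0 AND P = True AND False AND False = False
t2 = t1 XOR Q = False XOR True = True
t3 = t2 AND t0 = True AND False = False

t0 = False  t1 = False  t3 = False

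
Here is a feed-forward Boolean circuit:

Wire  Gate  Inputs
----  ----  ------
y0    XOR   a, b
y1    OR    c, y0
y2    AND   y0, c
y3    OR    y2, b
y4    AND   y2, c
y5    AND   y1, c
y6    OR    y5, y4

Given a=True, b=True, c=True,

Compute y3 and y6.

y0 = a XOR b = True XOR True = False
y1 = c OR y0 = True OR False = True
y2 = y0 AND c = False AND True = False
y3 = y2 OR b = False OR True = True
y4 = y2 AND c = False AND True = False
y5 = y1 AND c = True AND True = True
y6 = y5 OR y4 = True OR False = True

y3 = True; y6 = True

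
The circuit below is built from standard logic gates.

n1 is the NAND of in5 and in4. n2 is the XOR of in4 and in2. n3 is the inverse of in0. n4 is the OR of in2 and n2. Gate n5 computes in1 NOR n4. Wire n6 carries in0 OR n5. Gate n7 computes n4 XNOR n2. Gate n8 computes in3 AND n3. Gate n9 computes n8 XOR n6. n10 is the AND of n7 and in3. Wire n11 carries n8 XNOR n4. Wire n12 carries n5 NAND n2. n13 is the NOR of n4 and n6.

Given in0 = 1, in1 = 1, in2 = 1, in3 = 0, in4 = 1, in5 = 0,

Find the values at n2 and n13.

n2 = 0, n13 = 0

n2 = in4 XOR in2 = 1 XOR 1 = 0
n4 = in2 OR n2 = 1 OR 0 = 1
n5 = in1 NOR n4 = 1 NOR 1 = 0
n6 = in0 OR n5 = 1 OR 0 = 1
n13 = n4 NOR n6 = 1 NOR 1 = 0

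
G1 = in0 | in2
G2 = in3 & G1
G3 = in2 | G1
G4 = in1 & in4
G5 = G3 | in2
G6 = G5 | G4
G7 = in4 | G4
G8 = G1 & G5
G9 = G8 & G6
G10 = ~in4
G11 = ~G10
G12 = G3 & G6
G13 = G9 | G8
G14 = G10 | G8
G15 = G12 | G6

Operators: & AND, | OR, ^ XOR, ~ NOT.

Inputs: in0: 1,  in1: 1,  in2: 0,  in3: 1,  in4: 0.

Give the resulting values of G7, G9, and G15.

G1 = in0 OR in2 = 1 OR 0 = 1
G3 = in2 OR G1 = 0 OR 1 = 1
G4 = in1 AND in4 = 1 AND 0 = 0
G5 = G3 OR in2 = 1 OR 0 = 1
G6 = G5 OR G4 = 1 OR 0 = 1
G7 = in4 OR G4 = 0 OR 0 = 0
G8 = G1 AND G5 = 1 AND 1 = 1
G9 = G8 AND G6 = 1 AND 1 = 1
G12 = G3 AND G6 = 1 AND 1 = 1
G15 = G12 OR G6 = 1 OR 1 = 1

G7 = 0, G9 = 1, G15 = 1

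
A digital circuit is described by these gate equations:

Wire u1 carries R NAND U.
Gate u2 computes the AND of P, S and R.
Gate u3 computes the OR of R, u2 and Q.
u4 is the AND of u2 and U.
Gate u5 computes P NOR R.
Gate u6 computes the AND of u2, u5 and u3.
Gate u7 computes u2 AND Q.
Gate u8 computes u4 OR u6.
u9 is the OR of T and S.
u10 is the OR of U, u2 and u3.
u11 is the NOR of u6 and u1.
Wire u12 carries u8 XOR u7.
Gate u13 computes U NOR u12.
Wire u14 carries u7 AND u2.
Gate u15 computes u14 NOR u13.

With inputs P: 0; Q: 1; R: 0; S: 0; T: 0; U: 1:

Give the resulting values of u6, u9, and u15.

u2 = P AND S AND R = 0 AND 0 AND 0 = 0
u3 = R OR u2 OR Q = 0 OR 0 OR 1 = 1
u4 = u2 AND U = 0 AND 1 = 0
u5 = P NOR R = 0 NOR 0 = 1
u6 = u2 AND u5 AND u3 = 0 AND 1 AND 1 = 0
u7 = u2 AND Q = 0 AND 1 = 0
u8 = u4 OR u6 = 0 OR 0 = 0
u9 = T OR S = 0 OR 0 = 0
u12 = u8 XOR u7 = 0 XOR 0 = 0
u13 = U NOR u12 = 1 NOR 0 = 0
u14 = u7 AND u2 = 0 AND 0 = 0
u15 = u14 NOR u13 = 0 NOR 0 = 1

u6 = 0, u9 = 0, u15 = 1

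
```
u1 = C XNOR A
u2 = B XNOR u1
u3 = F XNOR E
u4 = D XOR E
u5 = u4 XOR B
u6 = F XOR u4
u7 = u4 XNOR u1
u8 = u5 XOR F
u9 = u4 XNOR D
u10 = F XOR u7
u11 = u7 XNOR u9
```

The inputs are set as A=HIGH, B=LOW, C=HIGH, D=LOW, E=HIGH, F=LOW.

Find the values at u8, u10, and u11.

u8 = HIGH, u10 = HIGH, u11 = LOW

u1 = C XNOR A = HIGH XNOR HIGH = HIGH
u4 = D XOR E = LOW XOR HIGH = HIGH
u5 = u4 XOR B = HIGH XOR LOW = HIGH
u7 = u4 XNOR u1 = HIGH XNOR HIGH = HIGH
u8 = u5 XOR F = HIGH XOR LOW = HIGH
u9 = u4 XNOR D = HIGH XNOR LOW = LOW
u10 = F XOR u7 = LOW XOR HIGH = HIGH
u11 = u7 XNOR u9 = HIGH XNOR LOW = LOW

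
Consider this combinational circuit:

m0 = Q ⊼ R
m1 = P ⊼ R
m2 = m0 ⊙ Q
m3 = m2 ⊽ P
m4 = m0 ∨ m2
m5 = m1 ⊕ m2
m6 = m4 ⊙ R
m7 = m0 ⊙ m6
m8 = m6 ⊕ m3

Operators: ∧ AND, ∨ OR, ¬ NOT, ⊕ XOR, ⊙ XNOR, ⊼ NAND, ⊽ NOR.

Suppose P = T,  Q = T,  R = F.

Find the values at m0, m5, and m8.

m0 = Q NAND R = T NAND F = T
m1 = P NAND R = T NAND F = T
m2 = m0 XNOR Q = T XNOR T = T
m3 = m2 NOR P = T NOR T = F
m4 = m0 OR m2 = T OR T = T
m5 = m1 XOR m2 = T XOR T = F
m6 = m4 XNOR R = T XNOR F = F
m8 = m6 XOR m3 = F XOR F = F

m0 = T  m5 = F  m8 = F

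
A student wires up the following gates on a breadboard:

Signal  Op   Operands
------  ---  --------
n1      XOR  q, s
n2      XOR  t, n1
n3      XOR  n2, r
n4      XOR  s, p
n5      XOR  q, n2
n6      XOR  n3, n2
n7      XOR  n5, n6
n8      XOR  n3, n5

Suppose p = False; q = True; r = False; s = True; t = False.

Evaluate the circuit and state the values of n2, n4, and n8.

n1 = q XOR s = True XOR True = False
n2 = t XOR n1 = False XOR False = False
n3 = n2 XOR r = False XOR False = False
n4 = s XOR p = True XOR False = True
n5 = q XOR n2 = True XOR False = True
n8 = n3 XOR n5 = False XOR True = True

n2 = False, n4 = True, n8 = True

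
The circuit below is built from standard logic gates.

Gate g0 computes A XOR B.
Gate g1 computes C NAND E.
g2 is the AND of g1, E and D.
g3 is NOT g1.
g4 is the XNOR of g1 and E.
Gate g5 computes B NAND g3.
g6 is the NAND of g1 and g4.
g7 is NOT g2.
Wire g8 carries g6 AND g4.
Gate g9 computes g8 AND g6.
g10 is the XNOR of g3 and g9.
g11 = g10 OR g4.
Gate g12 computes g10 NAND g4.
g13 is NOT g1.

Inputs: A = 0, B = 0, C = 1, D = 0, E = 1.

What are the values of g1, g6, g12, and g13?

g1 = 0, g6 = 1, g12 = 1, g13 = 1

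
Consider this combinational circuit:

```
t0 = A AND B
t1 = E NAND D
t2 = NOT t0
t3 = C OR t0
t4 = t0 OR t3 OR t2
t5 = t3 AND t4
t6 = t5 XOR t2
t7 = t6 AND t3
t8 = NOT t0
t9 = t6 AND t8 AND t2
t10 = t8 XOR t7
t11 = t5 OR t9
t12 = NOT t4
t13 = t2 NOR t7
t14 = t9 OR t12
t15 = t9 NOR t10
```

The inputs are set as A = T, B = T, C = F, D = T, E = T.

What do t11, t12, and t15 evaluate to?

t0 = A AND B = T AND T = T
t2 = NOT t0 = NOT T = F
t3 = C OR t0 = F OR T = T
t4 = t0 OR t3 OR t2 = T OR T OR F = T
t5 = t3 AND t4 = T AND T = T
t6 = t5 XOR t2 = T XOR F = T
t7 = t6 AND t3 = T AND T = T
t8 = NOT t0 = NOT T = F
t9 = t6 AND t8 AND t2 = T AND F AND F = F
t10 = t8 XOR t7 = F XOR T = T
t11 = t5 OR t9 = T OR F = T
t12 = NOT t4 = NOT T = F
t15 = t9 NOR t10 = F NOR T = F

t11 = T  t12 = F  t15 = F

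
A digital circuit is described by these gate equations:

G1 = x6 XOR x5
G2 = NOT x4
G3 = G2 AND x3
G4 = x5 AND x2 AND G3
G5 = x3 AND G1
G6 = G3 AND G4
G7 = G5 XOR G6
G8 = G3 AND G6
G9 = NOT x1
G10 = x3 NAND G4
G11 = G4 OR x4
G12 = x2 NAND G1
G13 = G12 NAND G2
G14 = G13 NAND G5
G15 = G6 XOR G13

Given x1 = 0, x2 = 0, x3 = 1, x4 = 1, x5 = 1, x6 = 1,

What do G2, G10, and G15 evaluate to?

G1 = x6 XOR x5 = 1 XOR 1 = 0
G2 = NOT x4 = NOT 1 = 0
G3 = G2 AND x3 = 0 AND 1 = 0
G4 = x5 AND x2 AND G3 = 1 AND 0 AND 0 = 0
G6 = G3 AND G4 = 0 AND 0 = 0
G10 = x3 NAND G4 = 1 NAND 0 = 1
G12 = x2 NAND G1 = 0 NAND 0 = 1
G13 = G12 NAND G2 = 1 NAND 0 = 1
G15 = G6 XOR G13 = 0 XOR 1 = 1

G2 = 0, G10 = 1, G15 = 1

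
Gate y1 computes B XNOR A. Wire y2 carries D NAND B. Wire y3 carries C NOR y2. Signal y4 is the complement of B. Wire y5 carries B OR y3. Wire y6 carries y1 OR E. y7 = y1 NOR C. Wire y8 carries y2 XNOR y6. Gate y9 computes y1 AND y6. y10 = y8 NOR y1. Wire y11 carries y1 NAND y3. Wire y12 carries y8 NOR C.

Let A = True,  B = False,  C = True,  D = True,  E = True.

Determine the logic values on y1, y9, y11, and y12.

y1 = False, y9 = False, y11 = True, y12 = False

y1 = B XNOR A = False XNOR True = False
y2 = D NAND B = True NAND False = True
y3 = C NOR y2 = True NOR True = False
y6 = y1 OR E = False OR True = True
y8 = y2 XNOR y6 = True XNOR True = True
y9 = y1 AND y6 = False AND True = False
y11 = y1 NAND y3 = False NAND False = True
y12 = y8 NOR C = True NOR True = False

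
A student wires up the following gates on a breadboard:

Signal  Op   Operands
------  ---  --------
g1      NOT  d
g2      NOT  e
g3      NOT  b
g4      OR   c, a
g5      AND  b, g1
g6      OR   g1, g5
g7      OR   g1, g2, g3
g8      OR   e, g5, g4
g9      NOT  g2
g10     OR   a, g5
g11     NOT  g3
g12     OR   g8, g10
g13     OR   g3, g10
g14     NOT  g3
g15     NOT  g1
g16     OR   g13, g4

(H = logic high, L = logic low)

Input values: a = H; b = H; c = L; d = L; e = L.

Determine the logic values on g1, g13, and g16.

g1 = NOT d = NOT L = H
g3 = NOT b = NOT H = L
g4 = c OR a = L OR H = H
g5 = b AND g1 = H AND H = H
g10 = a OR g5 = H OR H = H
g13 = g3 OR g10 = L OR H = H
g16 = g13 OR g4 = H OR H = H

g1 = H, g13 = H, g16 = H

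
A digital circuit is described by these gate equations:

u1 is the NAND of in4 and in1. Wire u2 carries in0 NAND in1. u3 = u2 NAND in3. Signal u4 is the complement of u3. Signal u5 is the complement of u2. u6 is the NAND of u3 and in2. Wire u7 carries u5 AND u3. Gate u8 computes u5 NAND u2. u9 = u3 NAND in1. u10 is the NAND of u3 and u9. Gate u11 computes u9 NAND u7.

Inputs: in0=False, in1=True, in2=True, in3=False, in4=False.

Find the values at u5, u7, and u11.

u2 = in0 NAND in1 = False NAND True = True
u3 = u2 NAND in3 = True NAND False = True
u5 = NOT u2 = NOT True = False
u7 = u5 AND u3 = False AND True = False
u9 = u3 NAND in1 = True NAND True = False
u11 = u9 NAND u7 = False NAND False = True

u5 = False, u7 = False, u11 = True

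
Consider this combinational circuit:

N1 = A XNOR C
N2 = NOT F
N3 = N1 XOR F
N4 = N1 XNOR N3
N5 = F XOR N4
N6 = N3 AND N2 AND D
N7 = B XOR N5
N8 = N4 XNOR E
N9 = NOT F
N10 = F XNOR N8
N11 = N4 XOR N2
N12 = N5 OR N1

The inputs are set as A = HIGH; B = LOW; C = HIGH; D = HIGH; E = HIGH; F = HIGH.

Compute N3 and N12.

N3 = LOW  N12 = HIGH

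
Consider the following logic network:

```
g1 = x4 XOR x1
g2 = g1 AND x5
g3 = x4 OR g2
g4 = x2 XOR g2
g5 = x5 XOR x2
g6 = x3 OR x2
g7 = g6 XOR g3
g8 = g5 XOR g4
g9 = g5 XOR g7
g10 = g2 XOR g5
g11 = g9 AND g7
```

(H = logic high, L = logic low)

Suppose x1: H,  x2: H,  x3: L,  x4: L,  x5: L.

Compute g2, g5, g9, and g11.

g2 = L, g5 = H, g9 = L, g11 = L

g1 = x4 XOR x1 = L XOR H = H
g2 = g1 AND x5 = H AND L = L
g3 = x4 OR g2 = L OR L = L
g5 = x5 XOR x2 = L XOR H = H
g6 = x3 OR x2 = L OR H = H
g7 = g6 XOR g3 = H XOR L = H
g9 = g5 XOR g7 = H XOR H = L
g11 = g9 AND g7 = L AND H = L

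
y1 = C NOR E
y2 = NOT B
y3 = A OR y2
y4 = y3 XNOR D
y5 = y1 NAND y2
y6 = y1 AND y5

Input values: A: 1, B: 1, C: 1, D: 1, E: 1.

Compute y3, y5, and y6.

y3 = 1  y5 = 1  y6 = 0

y1 = C NOR E = 1 NOR 1 = 0
y2 = NOT B = NOT 1 = 0
y3 = A OR y2 = 1 OR 0 = 1
y5 = y1 NAND y2 = 0 NAND 0 = 1
y6 = y1 AND y5 = 0 AND 1 = 0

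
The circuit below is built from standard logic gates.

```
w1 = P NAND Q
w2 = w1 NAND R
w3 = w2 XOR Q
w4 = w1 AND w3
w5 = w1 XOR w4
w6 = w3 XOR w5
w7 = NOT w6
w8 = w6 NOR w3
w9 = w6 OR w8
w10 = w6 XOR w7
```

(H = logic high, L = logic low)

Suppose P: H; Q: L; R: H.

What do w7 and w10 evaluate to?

w7 = L, w10 = H

w1 = P NAND Q = H NAND L = H
w2 = w1 NAND R = H NAND H = L
w3 = w2 XOR Q = L XOR L = L
w4 = w1 AND w3 = H AND L = L
w5 = w1 XOR w4 = H XOR L = H
w6 = w3 XOR w5 = L XOR H = H
w7 = NOT w6 = NOT H = L
w10 = w6 XOR w7 = H XOR L = H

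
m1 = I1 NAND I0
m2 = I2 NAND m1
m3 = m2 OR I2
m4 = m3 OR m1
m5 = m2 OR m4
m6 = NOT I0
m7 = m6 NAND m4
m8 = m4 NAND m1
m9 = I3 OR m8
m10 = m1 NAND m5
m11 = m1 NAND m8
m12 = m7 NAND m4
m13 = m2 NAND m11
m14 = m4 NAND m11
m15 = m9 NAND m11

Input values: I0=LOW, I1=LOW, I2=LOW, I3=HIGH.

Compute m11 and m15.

m11 = HIGH, m15 = LOW

m1 = I1 NAND I0 = LOW NAND LOW = HIGH
m2 = I2 NAND m1 = LOW NAND HIGH = HIGH
m3 = m2 OR I2 = HIGH OR LOW = HIGH
m4 = m3 OR m1 = HIGH OR HIGH = HIGH
m8 = m4 NAND m1 = HIGH NAND HIGH = LOW
m9 = I3 OR m8 = HIGH OR LOW = HIGH
m11 = m1 NAND m8 = HIGH NAND LOW = HIGH
m15 = m9 NAND m11 = HIGH NAND HIGH = LOW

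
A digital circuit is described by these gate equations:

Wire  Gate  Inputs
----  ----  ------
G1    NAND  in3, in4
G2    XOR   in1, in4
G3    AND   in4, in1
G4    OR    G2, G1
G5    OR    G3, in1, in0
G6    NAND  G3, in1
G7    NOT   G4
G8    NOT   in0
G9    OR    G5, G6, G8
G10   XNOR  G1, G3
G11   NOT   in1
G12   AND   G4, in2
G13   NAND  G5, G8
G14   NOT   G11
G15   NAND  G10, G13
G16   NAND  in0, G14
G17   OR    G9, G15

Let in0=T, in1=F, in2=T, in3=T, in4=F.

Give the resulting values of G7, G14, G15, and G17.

G7 = F, G14 = F, G15 = T, G17 = T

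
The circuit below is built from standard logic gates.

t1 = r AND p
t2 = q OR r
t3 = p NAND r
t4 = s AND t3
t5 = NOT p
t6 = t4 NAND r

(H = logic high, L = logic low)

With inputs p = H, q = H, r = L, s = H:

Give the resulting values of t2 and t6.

t2 = q OR r = H OR L = H
t3 = p NAND r = H NAND L = H
t4 = s AND t3 = H AND H = H
t6 = t4 NAND r = H NAND L = H

t2 = H; t6 = H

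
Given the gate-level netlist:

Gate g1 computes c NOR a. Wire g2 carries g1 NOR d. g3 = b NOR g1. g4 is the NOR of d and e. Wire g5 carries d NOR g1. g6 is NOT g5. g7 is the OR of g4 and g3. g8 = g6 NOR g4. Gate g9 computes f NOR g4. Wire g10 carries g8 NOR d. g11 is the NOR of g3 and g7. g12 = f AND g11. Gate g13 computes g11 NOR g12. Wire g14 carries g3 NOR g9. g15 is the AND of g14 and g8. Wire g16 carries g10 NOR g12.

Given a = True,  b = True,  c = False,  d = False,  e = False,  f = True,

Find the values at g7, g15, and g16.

g1 = c NOR a = False NOR True = False
g3 = b NOR g1 = True NOR False = False
g4 = d NOR e = False NOR False = True
g5 = d NOR g1 = False NOR False = True
g6 = NOT g5 = NOT True = False
g7 = g4 OR g3 = True OR False = True
g8 = g6 NOR g4 = False NOR True = False
g9 = f NOR g4 = True NOR True = False
g10 = g8 NOR d = False NOR False = True
g11 = g3 NOR g7 = False NOR True = False
g12 = f AND g11 = True AND False = False
g14 = g3 NOR g9 = False NOR False = True
g15 = g14 AND g8 = True AND False = False
g16 = g10 NOR g12 = True NOR False = False

g7 = True; g15 = False; g16 = False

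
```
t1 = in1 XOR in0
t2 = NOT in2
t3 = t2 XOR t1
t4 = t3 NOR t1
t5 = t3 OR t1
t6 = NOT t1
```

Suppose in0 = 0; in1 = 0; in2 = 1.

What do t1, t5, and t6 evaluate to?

t1 = 0  t5 = 0  t6 = 1

t1 = in1 XOR in0 = 0 XOR 0 = 0
t2 = NOT in2 = NOT 1 = 0
t3 = t2 XOR t1 = 0 XOR 0 = 0
t5 = t3 OR t1 = 0 OR 0 = 0
t6 = NOT t1 = NOT 0 = 1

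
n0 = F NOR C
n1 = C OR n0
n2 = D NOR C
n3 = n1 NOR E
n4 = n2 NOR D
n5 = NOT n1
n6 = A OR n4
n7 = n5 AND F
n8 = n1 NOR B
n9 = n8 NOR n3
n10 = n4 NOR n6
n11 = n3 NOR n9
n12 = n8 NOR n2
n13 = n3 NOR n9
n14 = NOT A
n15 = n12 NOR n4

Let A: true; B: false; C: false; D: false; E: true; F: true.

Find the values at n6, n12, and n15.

n6 = true  n12 = false  n15 = true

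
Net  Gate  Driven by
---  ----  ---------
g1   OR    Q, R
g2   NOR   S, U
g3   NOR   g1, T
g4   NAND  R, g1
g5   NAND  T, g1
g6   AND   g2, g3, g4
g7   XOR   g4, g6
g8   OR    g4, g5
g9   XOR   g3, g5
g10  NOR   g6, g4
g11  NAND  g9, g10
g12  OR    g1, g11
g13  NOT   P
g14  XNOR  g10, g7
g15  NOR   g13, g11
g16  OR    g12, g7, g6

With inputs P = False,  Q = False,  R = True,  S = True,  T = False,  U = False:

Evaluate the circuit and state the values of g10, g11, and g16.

g1 = Q OR R = False OR True = True
g2 = S NOR U = True NOR False = False
g3 = g1 NOR T = True NOR False = False
g4 = R NAND g1 = True NAND True = False
g5 = T NAND g1 = False NAND True = True
g6 = g2 AND g3 AND g4 = False AND False AND False = False
g7 = g4 XOR g6 = False XOR False = False
g9 = g3 XOR g5 = False XOR True = True
g10 = g6 NOR g4 = False NOR False = True
g11 = g9 NAND g10 = True NAND True = False
g12 = g1 OR g11 = True OR False = True
g16 = g12 OR g7 OR g6 = True OR False OR False = True

g10 = True; g11 = False; g16 = True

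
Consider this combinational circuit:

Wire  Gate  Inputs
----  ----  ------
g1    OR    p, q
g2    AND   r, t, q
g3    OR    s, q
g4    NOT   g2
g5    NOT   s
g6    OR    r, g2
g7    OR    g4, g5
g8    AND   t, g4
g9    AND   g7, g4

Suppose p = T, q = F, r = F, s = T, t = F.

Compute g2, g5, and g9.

g2 = r AND t AND q = F AND F AND F = F
g4 = NOT g2 = NOT F = T
g5 = NOT s = NOT T = F
g7 = g4 OR g5 = T OR F = T
g9 = g7 AND g4 = T AND T = T

g2 = F; g5 = F; g9 = T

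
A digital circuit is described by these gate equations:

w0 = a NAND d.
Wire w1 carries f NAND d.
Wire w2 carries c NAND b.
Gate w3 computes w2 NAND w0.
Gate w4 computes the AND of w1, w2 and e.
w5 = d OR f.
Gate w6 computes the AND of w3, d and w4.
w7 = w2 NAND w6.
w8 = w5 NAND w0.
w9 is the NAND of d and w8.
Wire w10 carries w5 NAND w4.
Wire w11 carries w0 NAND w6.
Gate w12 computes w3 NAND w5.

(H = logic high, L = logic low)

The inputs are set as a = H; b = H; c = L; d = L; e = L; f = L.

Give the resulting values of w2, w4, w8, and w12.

w0 = a NAND d = H NAND L = H
w1 = f NAND d = L NAND L = H
w2 = c NAND b = L NAND H = H
w3 = w2 NAND w0 = H NAND H = L
w4 = w1 AND w2 AND e = H AND H AND L = L
w5 = d OR f = L OR L = L
w8 = w5 NAND w0 = L NAND H = H
w12 = w3 NAND w5 = L NAND L = H

w2 = H; w4 = L; w8 = H; w12 = H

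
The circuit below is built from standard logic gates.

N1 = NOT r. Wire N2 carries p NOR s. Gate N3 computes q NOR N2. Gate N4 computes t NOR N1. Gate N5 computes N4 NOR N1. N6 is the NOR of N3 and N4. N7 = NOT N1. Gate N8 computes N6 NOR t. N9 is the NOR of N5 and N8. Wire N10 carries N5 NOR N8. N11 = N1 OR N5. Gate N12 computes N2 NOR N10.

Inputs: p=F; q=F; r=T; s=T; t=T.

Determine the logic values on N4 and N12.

N4 = F  N12 = T

N1 = NOT r = NOT T = F
N2 = p NOR s = F NOR T = F
N3 = q NOR N2 = F NOR F = T
N4 = t NOR N1 = T NOR F = F
N5 = N4 NOR N1 = F NOR F = T
N6 = N3 NOR N4 = T NOR F = F
N8 = N6 NOR t = F NOR T = F
N10 = N5 NOR N8 = T NOR F = F
N12 = N2 NOR N10 = F NOR F = T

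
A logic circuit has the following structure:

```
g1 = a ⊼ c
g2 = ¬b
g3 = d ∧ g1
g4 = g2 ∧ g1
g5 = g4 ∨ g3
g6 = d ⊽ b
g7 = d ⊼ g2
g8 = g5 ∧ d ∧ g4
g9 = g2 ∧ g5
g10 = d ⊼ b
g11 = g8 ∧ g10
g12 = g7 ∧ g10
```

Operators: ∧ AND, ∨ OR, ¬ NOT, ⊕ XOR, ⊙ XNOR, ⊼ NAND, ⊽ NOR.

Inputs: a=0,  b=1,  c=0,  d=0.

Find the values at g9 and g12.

g1 = a NAND c = 0 NAND 0 = 1
g2 = NOT b = NOT 1 = 0
g3 = d AND g1 = 0 AND 1 = 0
g4 = g2 AND g1 = 0 AND 1 = 0
g5 = g4 OR g3 = 0 OR 0 = 0
g7 = d NAND g2 = 0 NAND 0 = 1
g9 = g2 AND g5 = 0 AND 0 = 0
g10 = d NAND b = 0 NAND 1 = 1
g12 = g7 AND g10 = 1 AND 1 = 1

g9 = 0  g12 = 1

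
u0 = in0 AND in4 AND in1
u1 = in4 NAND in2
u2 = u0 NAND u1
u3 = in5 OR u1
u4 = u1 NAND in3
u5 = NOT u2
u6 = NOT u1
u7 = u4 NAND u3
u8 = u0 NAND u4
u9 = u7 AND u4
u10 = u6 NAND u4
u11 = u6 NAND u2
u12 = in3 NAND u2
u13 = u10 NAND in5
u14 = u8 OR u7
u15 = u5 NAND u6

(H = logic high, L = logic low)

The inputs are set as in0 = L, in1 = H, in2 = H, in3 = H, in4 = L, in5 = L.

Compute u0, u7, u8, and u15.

u0 = in0 AND in4 AND in1 = L AND L AND H = L
u1 = in4 NAND in2 = L NAND H = H
u2 = u0 NAND u1 = L NAND H = H
u3 = in5 OR u1 = L OR H = H
u4 = u1 NAND in3 = H NAND H = L
u5 = NOT u2 = NOT H = L
u6 = NOT u1 = NOT H = L
u7 = u4 NAND u3 = L NAND H = H
u8 = u0 NAND u4 = L NAND L = H
u15 = u5 NAND u6 = L NAND L = H

u0 = L, u7 = H, u8 = H, u15 = H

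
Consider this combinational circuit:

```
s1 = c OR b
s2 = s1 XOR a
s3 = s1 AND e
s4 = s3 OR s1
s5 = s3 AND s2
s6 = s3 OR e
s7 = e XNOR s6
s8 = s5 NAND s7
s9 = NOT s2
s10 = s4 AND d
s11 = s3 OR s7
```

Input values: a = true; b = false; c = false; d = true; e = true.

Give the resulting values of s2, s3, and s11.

s2 = true  s3 = false  s11 = true

s1 = c OR b = false OR false = false
s2 = s1 XOR a = false XOR true = true
s3 = s1 AND e = false AND true = false
s6 = s3 OR e = false OR true = true
s7 = e XNOR s6 = true XNOR true = true
s11 = s3 OR s7 = false OR true = true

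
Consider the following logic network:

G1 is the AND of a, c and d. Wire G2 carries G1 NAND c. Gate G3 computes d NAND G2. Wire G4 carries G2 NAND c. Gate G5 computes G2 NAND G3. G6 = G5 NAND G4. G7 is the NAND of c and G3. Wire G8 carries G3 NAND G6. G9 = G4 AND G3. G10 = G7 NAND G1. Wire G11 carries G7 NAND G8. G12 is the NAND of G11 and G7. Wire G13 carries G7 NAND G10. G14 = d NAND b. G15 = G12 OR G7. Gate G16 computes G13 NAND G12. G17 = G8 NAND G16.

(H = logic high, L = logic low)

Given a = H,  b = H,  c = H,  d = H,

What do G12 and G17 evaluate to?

G12 = H; G17 = H

G1 = a AND c AND d = H AND H AND H = H
G2 = G1 NAND c = H NAND H = L
G3 = d NAND G2 = H NAND L = H
G4 = G2 NAND c = L NAND H = H
G5 = G2 NAND G3 = L NAND H = H
G6 = G5 NAND G4 = H NAND H = L
G7 = c NAND G3 = H NAND H = L
G8 = G3 NAND G6 = H NAND L = H
G10 = G7 NAND G1 = L NAND H = H
G11 = G7 NAND G8 = L NAND H = H
G12 = G11 NAND G7 = H NAND L = H
G13 = G7 NAND G10 = L NAND H = H
G16 = G13 NAND G12 = H NAND H = L
G17 = G8 NAND G16 = H NAND L = H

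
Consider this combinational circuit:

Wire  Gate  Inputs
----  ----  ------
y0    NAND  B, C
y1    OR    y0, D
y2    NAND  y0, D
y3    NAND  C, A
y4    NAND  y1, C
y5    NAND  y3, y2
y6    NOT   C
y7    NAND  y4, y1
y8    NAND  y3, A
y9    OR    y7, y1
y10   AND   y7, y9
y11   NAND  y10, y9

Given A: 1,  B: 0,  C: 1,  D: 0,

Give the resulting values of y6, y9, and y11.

y6 = 0, y9 = 1, y11 = 0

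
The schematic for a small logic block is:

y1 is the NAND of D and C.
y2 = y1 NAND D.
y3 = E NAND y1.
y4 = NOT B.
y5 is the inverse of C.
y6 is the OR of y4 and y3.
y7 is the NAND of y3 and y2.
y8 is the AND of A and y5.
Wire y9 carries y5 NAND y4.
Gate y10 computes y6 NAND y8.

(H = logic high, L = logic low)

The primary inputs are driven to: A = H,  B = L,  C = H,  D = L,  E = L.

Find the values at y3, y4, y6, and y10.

y3 = H, y4 = H, y6 = H, y10 = H

y1 = D NAND C = L NAND H = H
y3 = E NAND y1 = L NAND H = H
y4 = NOT B = NOT L = H
y5 = NOT C = NOT H = L
y6 = y4 OR y3 = H OR H = H
y8 = A AND y5 = H AND L = L
y10 = y6 NAND y8 = H NAND L = H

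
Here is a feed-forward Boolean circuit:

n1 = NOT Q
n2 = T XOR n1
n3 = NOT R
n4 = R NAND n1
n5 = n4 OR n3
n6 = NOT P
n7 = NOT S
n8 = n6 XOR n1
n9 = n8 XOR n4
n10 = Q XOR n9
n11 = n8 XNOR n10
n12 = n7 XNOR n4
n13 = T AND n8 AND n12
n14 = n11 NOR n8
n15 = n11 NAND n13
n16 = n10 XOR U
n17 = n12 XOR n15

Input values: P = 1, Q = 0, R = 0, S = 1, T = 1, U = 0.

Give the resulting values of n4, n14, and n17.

n1 = NOT Q = NOT 0 = 1
n4 = R NAND n1 = 0 NAND 1 = 1
n6 = NOT P = NOT 1 = 0
n7 = NOT S = NOT 1 = 0
n8 = n6 XOR n1 = 0 XOR 1 = 1
n9 = n8 XOR n4 = 1 XOR 1 = 0
n10 = Q XOR n9 = 0 XOR 0 = 0
n11 = n8 XNOR n10 = 1 XNOR 0 = 0
n12 = n7 XNOR n4 = 0 XNOR 1 = 0
n13 = T AND n8 AND n12 = 1 AND 1 AND 0 = 0
n14 = n11 NOR n8 = 0 NOR 1 = 0
n15 = n11 NAND n13 = 0 NAND 0 = 1
n17 = n12 XOR n15 = 0 XOR 1 = 1

n4 = 1, n14 = 0, n17 = 1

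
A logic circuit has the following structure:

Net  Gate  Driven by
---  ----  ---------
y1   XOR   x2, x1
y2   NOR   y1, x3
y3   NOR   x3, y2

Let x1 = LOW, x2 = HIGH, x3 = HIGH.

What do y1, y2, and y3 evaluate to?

y1 = HIGH  y2 = LOW  y3 = LOW

y1 = x2 XOR x1 = HIGH XOR LOW = HIGH
y2 = y1 NOR x3 = HIGH NOR HIGH = LOW
y3 = x3 NOR y2 = HIGH NOR LOW = LOW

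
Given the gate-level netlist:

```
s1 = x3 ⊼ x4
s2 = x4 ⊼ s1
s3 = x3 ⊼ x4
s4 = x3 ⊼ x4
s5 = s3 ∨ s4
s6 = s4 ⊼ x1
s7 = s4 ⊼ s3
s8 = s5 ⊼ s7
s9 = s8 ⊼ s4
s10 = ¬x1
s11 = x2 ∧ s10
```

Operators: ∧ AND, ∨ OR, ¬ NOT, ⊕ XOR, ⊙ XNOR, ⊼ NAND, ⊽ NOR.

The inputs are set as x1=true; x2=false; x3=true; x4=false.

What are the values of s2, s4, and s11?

s2 = true, s4 = true, s11 = false

s1 = x3 NAND x4 = true NAND false = true
s2 = x4 NAND s1 = false NAND true = true
s4 = x3 NAND x4 = true NAND false = true
s10 = NOT x1 = NOT true = false
s11 = x2 AND s10 = false AND false = false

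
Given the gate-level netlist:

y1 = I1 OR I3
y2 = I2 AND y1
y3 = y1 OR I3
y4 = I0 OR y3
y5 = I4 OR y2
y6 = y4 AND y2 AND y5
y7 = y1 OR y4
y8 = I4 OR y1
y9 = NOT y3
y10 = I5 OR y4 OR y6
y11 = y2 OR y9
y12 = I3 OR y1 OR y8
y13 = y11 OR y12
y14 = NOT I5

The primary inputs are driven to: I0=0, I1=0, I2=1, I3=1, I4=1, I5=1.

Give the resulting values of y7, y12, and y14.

y1 = I1 OR I3 = 0 OR 1 = 1
y3 = y1 OR I3 = 1 OR 1 = 1
y4 = I0 OR y3 = 0 OR 1 = 1
y7 = y1 OR y4 = 1 OR 1 = 1
y8 = I4 OR y1 = 1 OR 1 = 1
y12 = I3 OR y1 OR y8 = 1 OR 1 OR 1 = 1
y14 = NOT I5 = NOT 1 = 0

y7 = 1, y12 = 1, y14 = 0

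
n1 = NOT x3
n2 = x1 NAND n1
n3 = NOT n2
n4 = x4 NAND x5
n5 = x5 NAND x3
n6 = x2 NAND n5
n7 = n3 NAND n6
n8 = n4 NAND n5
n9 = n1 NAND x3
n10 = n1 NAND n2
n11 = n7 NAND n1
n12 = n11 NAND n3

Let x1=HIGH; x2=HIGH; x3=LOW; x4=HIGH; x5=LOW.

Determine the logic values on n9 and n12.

n9 = HIGH, n12 = HIGH

n1 = NOT x3 = NOT LOW = HIGH
n2 = x1 NAND n1 = HIGH NAND HIGH = LOW
n3 = NOT n2 = NOT LOW = HIGH
n5 = x5 NAND x3 = LOW NAND LOW = HIGH
n6 = x2 NAND n5 = HIGH NAND HIGH = LOW
n7 = n3 NAND n6 = HIGH NAND LOW = HIGH
n9 = n1 NAND x3 = HIGH NAND LOW = HIGH
n11 = n7 NAND n1 = HIGH NAND HIGH = LOW
n12 = n11 NAND n3 = LOW NAND HIGH = HIGH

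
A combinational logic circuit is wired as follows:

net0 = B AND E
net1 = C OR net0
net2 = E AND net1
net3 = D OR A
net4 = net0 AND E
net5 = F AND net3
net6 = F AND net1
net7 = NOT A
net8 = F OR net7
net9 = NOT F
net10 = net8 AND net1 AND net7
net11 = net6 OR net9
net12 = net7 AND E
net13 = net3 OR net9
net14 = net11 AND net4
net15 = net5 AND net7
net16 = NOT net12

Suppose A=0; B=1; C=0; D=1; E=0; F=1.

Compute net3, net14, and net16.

net0 = B AND E = 1 AND 0 = 0
net1 = C OR net0 = 0 OR 0 = 0
net3 = D OR A = 1 OR 0 = 1
net4 = net0 AND E = 0 AND 0 = 0
net6 = F AND net1 = 1 AND 0 = 0
net7 = NOT A = NOT 0 = 1
net9 = NOT F = NOT 1 = 0
net11 = net6 OR net9 = 0 OR 0 = 0
net12 = net7 AND E = 1 AND 0 = 0
net14 = net11 AND net4 = 0 AND 0 = 0
net16 = NOT net12 = NOT 0 = 1

net3 = 1, net14 = 0, net16 = 1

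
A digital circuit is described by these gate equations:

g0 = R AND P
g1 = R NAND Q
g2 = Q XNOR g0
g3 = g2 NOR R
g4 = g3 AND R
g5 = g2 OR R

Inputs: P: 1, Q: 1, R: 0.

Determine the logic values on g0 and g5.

g0 = 0, g5 = 0

g0 = R AND P = 0 AND 1 = 0
g2 = Q XNOR g0 = 1 XNOR 0 = 0
g5 = g2 OR R = 0 OR 0 = 0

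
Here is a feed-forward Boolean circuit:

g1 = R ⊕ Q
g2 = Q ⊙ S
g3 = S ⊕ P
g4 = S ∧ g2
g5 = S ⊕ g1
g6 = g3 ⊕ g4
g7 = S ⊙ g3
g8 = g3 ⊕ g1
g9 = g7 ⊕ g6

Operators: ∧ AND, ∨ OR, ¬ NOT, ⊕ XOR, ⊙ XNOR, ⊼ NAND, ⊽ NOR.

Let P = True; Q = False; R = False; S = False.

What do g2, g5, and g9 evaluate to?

g2 = True; g5 = False; g9 = True

g1 = R XOR Q = False XOR False = False
g2 = Q XNOR S = False XNOR False = True
g3 = S XOR P = False XOR True = True
g4 = S AND g2 = False AND True = False
g5 = S XOR g1 = False XOR False = False
g6 = g3 XOR g4 = True XOR False = True
g7 = S XNOR g3 = False XNOR True = False
g9 = g7 XOR g6 = False XOR True = True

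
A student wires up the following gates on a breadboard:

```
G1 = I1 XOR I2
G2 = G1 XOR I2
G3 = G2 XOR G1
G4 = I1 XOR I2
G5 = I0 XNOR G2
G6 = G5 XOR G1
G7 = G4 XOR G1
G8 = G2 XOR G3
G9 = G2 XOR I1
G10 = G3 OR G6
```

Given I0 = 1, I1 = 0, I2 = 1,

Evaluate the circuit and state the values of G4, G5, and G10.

G4 = 1, G5 = 0, G10 = 1

G1 = I1 XOR I2 = 0 XOR 1 = 1
G2 = G1 XOR I2 = 1 XOR 1 = 0
G3 = G2 XOR G1 = 0 XOR 1 = 1
G4 = I1 XOR I2 = 0 XOR 1 = 1
G5 = I0 XNOR G2 = 1 XNOR 0 = 0
G6 = G5 XOR G1 = 0 XOR 1 = 1
G10 = G3 OR G6 = 1 OR 1 = 1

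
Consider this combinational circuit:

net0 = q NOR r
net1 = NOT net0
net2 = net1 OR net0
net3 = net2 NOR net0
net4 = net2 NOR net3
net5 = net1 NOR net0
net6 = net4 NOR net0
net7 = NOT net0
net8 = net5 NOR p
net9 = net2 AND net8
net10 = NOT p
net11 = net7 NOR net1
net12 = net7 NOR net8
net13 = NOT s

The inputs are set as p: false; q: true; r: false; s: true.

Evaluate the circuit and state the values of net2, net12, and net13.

net2 = true  net12 = false  net13 = false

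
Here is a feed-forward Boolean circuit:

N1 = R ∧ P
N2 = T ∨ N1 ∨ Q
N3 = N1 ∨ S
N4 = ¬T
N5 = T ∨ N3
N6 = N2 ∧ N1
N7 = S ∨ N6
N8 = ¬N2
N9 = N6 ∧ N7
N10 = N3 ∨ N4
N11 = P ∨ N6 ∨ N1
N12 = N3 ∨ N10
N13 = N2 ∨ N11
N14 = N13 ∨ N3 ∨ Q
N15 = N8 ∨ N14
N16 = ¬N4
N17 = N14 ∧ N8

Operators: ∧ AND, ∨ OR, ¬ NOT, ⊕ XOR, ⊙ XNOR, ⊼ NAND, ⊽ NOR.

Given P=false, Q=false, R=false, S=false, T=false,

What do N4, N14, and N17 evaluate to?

N1 = R AND P = false AND false = false
N2 = T OR N1 OR Q = false OR false OR false = false
N3 = N1 OR S = false OR false = false
N4 = NOT T = NOT false = true
N6 = N2 AND N1 = false AND false = false
N8 = NOT N2 = NOT false = true
N11 = P OR N6 OR N1 = false OR false OR false = false
N13 = N2 OR N11 = false OR false = false
N14 = N13 OR N3 OR Q = false OR false OR false = false
N17 = N14 AND N8 = false AND true = false

N4 = true; N14 = false; N17 = false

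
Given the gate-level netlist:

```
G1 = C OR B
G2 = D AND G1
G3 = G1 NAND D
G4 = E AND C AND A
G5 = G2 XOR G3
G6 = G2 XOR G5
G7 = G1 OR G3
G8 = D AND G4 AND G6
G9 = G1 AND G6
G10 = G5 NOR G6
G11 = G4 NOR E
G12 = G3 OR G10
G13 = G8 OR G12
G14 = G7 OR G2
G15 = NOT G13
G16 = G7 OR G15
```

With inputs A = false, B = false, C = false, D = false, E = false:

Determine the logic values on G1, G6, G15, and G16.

G1 = false  G6 = true  G15 = false  G16 = true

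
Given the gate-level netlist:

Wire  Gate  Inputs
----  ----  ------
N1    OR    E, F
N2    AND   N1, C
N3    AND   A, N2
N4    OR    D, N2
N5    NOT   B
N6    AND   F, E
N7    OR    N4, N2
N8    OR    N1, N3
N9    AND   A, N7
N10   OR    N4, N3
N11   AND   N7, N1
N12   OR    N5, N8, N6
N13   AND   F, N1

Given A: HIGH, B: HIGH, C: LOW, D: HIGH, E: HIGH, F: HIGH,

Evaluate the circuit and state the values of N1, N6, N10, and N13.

N1 = HIGH, N6 = HIGH, N10 = HIGH, N13 = HIGH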